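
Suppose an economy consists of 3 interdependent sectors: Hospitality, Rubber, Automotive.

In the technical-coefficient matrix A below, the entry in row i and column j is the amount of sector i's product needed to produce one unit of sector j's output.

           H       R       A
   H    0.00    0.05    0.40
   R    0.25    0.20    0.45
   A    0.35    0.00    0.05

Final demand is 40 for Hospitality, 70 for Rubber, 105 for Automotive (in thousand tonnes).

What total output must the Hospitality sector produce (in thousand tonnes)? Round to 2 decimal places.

I − A =
  [   1.00    -0.05    -0.40]
  [  -0.25     0.80    -0.45]
  [  -0.35     0.00     0.95]
Cofactors of I−A, C_ij = (−1)^(i+j)·(minor ij) (rows/columns in the sector order above):
  C_11 = (0.80)(0.95) − (-0.45)(0.00) = 0.7600
  C_12 = −[(-0.25)(0.95) − (-0.45)(-0.35)] = 0.3950
  C_13 = (-0.25)(0.00) − (0.80)(-0.35) = 0.2800
  C_21 = −[(-0.05)(0.95) − (-0.40)(0.00)] = 0.0475
  C_22 = (1.00)(0.95) − (-0.40)(-0.35) = 0.8100
  C_23 = −[(1.00)(0.00) − (-0.05)(-0.35)] = 0.0175
  C_31 = (-0.05)(-0.45) − (-0.40)(0.80) = 0.3425
  C_32 = −[(1.00)(-0.45) − (-0.40)(-0.25)] = 0.5500
  C_33 = (1.00)(0.80) − (-0.05)(-0.25) = 0.7875
det(I−A) = Σ_j (I−A)_1j·C_1j = (1.00)(0.7600) + (-0.05)(0.3950) + (-0.40)(0.2800) = 0.62825
adj(I−A) = Cᵀ =
  [ 0.7600   0.0475   0.3425]
  [ 0.3950   0.8100   0.5500]
  [ 0.2800   0.0175   0.7875]
(I − A)⁻¹ = adj(I−A) / det(I−A) ≈
  [   1.2097     0.0756     0.5452]
  [   0.6287     1.2893     0.8754]
  [   0.4457     0.0279     1.2535]
x = (I − A)⁻¹ d = adj(I−A)·d / det(I−A), with det(I−A) = 0.62825:
  x_H = (0.7600·40 + 0.0475·70 + 0.3425·105) / 0.62825 = 69.6875 / 0.62825 ≈ 110.92
  x_R = (0.3950·40 + 0.8100·70 + 0.5500·105) / 0.62825 = 130.25 / 0.62825 ≈ 207.32
  x_A = (0.2800·40 + 0.0175·70 + 0.7875·105) / 0.62825 = 95.1125 / 0.62825 ≈ 151.39

x_H = 110.92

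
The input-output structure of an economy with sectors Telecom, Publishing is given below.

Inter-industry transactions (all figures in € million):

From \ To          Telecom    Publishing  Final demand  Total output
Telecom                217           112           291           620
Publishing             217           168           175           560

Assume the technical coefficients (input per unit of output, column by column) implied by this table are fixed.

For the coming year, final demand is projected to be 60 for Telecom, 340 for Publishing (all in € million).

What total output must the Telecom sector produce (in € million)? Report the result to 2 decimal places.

Technical coefficients a_ij = z_ij / X_j:
  a_11 = 217/620 = 0.35, a_21 = 217/620 = 0.35
  a_12 = 112/560 = 0.20, a_22 = 168/560 = 0.30
I − A =
  [   0.65    -0.20]
  [  -0.35     0.70]
det(I−A) = (0.65)(0.70) − (-0.20)(-0.35) = 0.3850
adj(I−A) = [[0.70, 0.20], [0.35, 0.65]]
(I − A)⁻¹ = adj(I−A) / det(I−A) ≈
  [   1.8182     0.5195]
  [   0.9091     1.6883]
x = (I − A)⁻¹ d = adj(I−A)·d / det(I−A), with det(I−A) = 0.3850:
  x_1 = (0.70·60 + 0.20·340) / 0.3850 = 110.00 / 0.3850 ≈ 285.71
  x_2 = (0.35·60 + 0.65·340) / 0.3850 = 242.00 / 0.3850 ≈ 628.57

x_1 = 285.71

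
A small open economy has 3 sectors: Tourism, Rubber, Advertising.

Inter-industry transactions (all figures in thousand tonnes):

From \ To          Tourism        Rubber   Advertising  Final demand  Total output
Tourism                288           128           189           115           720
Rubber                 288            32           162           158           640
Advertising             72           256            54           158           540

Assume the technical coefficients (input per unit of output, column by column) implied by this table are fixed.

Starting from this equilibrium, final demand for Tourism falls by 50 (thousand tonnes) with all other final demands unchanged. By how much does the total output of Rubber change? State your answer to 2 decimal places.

Δx_2 = -71.23

Technical coefficients a_ij = z_ij / X_j:
  a_11 = 288/720 = 0.40, a_21 = 288/720 = 0.40, a_31 = 72/720 = 0.10
  a_12 = 128/640 = 0.20, a_22 = 32/640 = 0.05, a_32 = 256/640 = 0.40
  a_13 = 189/540 = 0.35, a_23 = 162/540 = 0.30, a_33 = 54/540 = 0.10
I − A =
  [   0.60    -0.20    -0.35]
  [  -0.40     0.95    -0.30]
  [  -0.10    -0.40     0.90]
Cofactors of I−A, C_ij = (−1)^(i+j)·(minor ij) (rows/columns in the sector order above):
  C_11 = (0.95)(0.90) − (-0.30)(-0.40) = 0.7350
  C_12 = −[(-0.40)(0.90) − (-0.30)(-0.10)] = 0.3900
  C_13 = (-0.40)(-0.40) − (0.95)(-0.10) = 0.2550
  C_21 = −[(-0.20)(0.90) − (-0.35)(-0.40)] = 0.3200
  C_22 = (0.60)(0.90) − (-0.35)(-0.10) = 0.5050
  C_23 = −[(0.60)(-0.40) − (-0.20)(-0.10)] = 0.2600
  C_31 = (-0.20)(-0.30) − (-0.35)(0.95) = 0.3925
  C_32 = −[(0.60)(-0.30) − (-0.35)(-0.40)] = 0.3200
  C_33 = (0.60)(0.95) − (-0.20)(-0.40) = 0.4900
det(I−A) = Σ_j (I−A)_1j·C_1j = (0.60)(0.7350) + (-0.20)(0.3900) + (-0.35)(0.2550) = 0.27375
adj(I−A) = Cᵀ =
  [ 0.7350   0.3200   0.3925]
  [ 0.3900   0.5050   0.3200]
  [ 0.2550   0.2600   0.4900]
(I − A)⁻¹ = adj(I−A) / det(I−A) ≈
  [   2.6849     1.1689     1.4338]
  [   1.4247     1.8447     1.1689]
  [   0.9315     0.9498     1.7900]
Δx = (I − A)⁻¹ Δd with Δd having -50 in the Tourism component and 0 elsewhere.
So Δx_2 = L_21 · (-50), where L_21 = adj(I−A)_21 / det(I−A) = 0.3900 / 0.27375.
Δx_2 = 0.3900 × (-50) / 0.27375 = -19.50 / 0.27375 ≈ -71.23.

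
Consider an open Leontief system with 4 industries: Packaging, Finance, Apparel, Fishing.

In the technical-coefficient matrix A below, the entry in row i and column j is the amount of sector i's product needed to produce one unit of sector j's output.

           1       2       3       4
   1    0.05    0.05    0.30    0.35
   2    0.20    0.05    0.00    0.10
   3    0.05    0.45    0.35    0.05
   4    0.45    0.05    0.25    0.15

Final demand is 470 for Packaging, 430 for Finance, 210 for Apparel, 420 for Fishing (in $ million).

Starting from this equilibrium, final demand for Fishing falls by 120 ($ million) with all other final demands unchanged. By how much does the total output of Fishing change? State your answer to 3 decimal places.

I − A =
  [   0.95    -0.05    -0.30    -0.35]
  [  -0.20     0.95     0.00    -0.10]
  [  -0.05    -0.45     0.65    -0.05]
  [  -0.45    -0.05    -0.25     0.85]
Compute the cofactors C_ij = (−1)^(i+j)·(3×3 minor ij) of I−A; the adjugate is their transpose:
adj(I−A) = Cᵀ =
  [ 0.498500   0.193250   0.325125   0.247125]
  [ 0.138500   0.386750   0.105750   0.108750]
  [ 0.158750   0.299000   0.598500   0.135750]
  [ 0.318750   0.213000   0.354375   0.538875]
det(I−A) = Σ_j (I−A)_1j·C_1j = (0.95)(0.498500) + (-0.05)(0.138500) + (-0.30)(0.158750) + (-0.35)(0.318750) = 0.3074625
(I − A)⁻¹ = adj(I−A) / det(I−A) ≈
  [   1.6213     0.6285     1.0574     0.8038]
  [   0.4505     1.2579     0.3439     0.3537]
  [   0.5163     0.9725     1.9466     0.4415]
  [   1.0367     0.6928     1.1526     1.7527]
Δx = (I − A)⁻¹ Δd with Δd having -120 in the Fishing component and 0 elsewhere.
So Δx_4 = L_44 · (-120), where L_44 = adj(I−A)_44 / det(I−A) = 0.538875 / 0.3074625.
Δx_4 = 0.538875 × (-120) / 0.3074625 = -64.665 / 0.3074625 ≈ -210.318.

Δx_4 = -210.318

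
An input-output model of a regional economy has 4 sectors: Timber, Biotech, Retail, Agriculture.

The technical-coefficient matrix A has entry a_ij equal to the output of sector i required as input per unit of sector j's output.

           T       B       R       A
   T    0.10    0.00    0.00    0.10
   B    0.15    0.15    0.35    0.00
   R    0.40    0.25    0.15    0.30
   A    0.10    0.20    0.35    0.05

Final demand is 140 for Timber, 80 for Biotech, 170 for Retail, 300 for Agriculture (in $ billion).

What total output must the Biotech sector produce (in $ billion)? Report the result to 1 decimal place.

x_B = 408.7

I − A =
  [   0.90     0.00     0.00    -0.10]
  [  -0.15     0.85    -0.35     0.00]
  [  -0.40    -0.25     0.85    -0.30]
  [  -0.10    -0.20    -0.35     0.95]
Compute the cofactors C_ij = (−1)^(i+j)·(3×3 minor ij) of I−A; the adjugate is their transpose:
adj(I−A) = Cᵀ =
  [ 0.493000   0.025750   0.036750   0.063500]
  [ 0.248875   0.609750   0.301000   0.121250]
  [ 0.393125   0.273250   0.715250   0.267250]
  [ 0.249125   0.231750   0.330750   0.571500]
det(I−A) = Σ_j (I−A)_1j·C_1j = (0.90)(0.493000) + (0.00)(0.248875) + (0.00)(0.393125) + (-0.10)(0.249125) = 0.4187875
(I − A)⁻¹ = adj(I−A) / det(I−A) ≈
  [   1.1772     0.0615     0.0878     0.1516]
  [   0.5943     1.4560     0.7187     0.2895]
  [   0.9387     0.6525     1.7079     0.6382]
  [   0.5949     0.5534     0.7898     1.3647]
x = (I − A)⁻¹ d = adj(I−A)·d / det(I−A), with det(I−A) = 0.4187875:
  x_T = (0.493000·140 + 0.025750·80 + 0.036750·170 + 0.063500·300) / 0.4187875 = 96.3775 / 0.4187875 ≈ 230.1
  x_B = (0.248875·140 + 0.609750·80 + 0.301000·170 + 0.121250·300) / 0.4187875 = 171.1675 / 0.4187875 ≈ 408.7
  x_R = (0.393125·140 + 0.273250·80 + 0.715250·170 + 0.267250·300) / 0.4187875 = 278.665 / 0.4187875 ≈ 665.4
  x_A = (0.249125·140 + 0.231750·80 + 0.330750·170 + 0.571500·300) / 0.4187875 = 281.095 / 0.4187875 ≈ 671.2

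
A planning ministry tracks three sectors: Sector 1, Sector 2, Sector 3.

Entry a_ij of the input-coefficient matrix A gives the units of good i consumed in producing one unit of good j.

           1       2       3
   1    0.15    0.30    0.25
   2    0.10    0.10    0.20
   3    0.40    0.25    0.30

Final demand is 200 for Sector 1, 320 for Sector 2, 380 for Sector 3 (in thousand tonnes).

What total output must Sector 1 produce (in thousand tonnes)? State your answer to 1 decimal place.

I − A =
  [   0.85    -0.30    -0.25]
  [  -0.10     0.90    -0.20]
  [  -0.40    -0.25     0.70]
Cofactors of I−A, C_ij = (−1)^(i+j)·(minor ij) (rows/columns in the sector order above):
  C_11 = (0.90)(0.70) − (-0.20)(-0.25) = 0.5800
  C_12 = −[(-0.10)(0.70) − (-0.20)(-0.40)] = 0.1500
  C_13 = (-0.10)(-0.25) − (0.90)(-0.40) = 0.3850
  C_21 = −[(-0.30)(0.70) − (-0.25)(-0.25)] = 0.2725
  C_22 = (0.85)(0.70) − (-0.25)(-0.40) = 0.4950
  C_23 = −[(0.85)(-0.25) − (-0.30)(-0.40)] = 0.3325
  C_31 = (-0.30)(-0.20) − (-0.25)(0.90) = 0.2850
  C_32 = −[(0.85)(-0.20) − (-0.25)(-0.10)] = 0.1950
  C_33 = (0.85)(0.90) − (-0.30)(-0.10) = 0.7350
det(I−A) = Σ_j (I−A)_1j·C_1j = (0.85)(0.5800) + (-0.30)(0.1500) + (-0.25)(0.3850) = 0.35175
adj(I−A) = Cᵀ =
  [ 0.5800   0.2725   0.2850]
  [ 0.1500   0.4950   0.1950]
  [ 0.3850   0.3325   0.7350]
(I − A)⁻¹ = adj(I−A) / det(I−A) ≈
  [   1.6489     0.7747     0.8102]
  [   0.4264     1.4072     0.5544]
  [   1.0945     0.9453     2.0896]
x = (I − A)⁻¹ d = adj(I−A)·d / det(I−A), with det(I−A) = 0.35175:
  x_1 = (0.5800·200 + 0.2725·320 + 0.2850·380) / 0.35175 = 311.50 / 0.35175 ≈ 885.6
  x_2 = (0.1500·200 + 0.4950·320 + 0.1950·380) / 0.35175 = 262.50 / 0.35175 ≈ 746.3
  x_3 = (0.3850·200 + 0.3325·320 + 0.7350·380) / 0.35175 = 462.70 / 0.35175 ≈ 1315.4

x_1 = 885.6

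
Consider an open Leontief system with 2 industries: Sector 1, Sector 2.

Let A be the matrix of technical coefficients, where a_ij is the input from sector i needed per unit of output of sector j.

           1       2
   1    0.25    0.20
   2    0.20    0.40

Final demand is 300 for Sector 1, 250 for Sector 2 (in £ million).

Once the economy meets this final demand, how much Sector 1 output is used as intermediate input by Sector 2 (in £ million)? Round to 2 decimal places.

I − A =
  [   0.75    -0.20]
  [  -0.20     0.60]
det(I−A) = (0.75)(0.60) − (-0.20)(-0.20) = 0.4100
adj(I−A) = [[0.60, 0.20], [0.20, 0.75]]
(I − A)⁻¹ = adj(I−A) / det(I−A) ≈
  [   1.4634     0.4878]
  [   0.4878     1.8293]
First solve x = (I − A)⁻¹ d = adj(I−A)·d / det(I−A); in particular x_2 = (0.20·300 + 0.75·250) / 0.4100 = 247.50 / 0.4100 ≈ 603.6585.
Intermediate flow from 1 to 2: z_12 = a_12 · x_2 = 0.20 × 247.50 / 0.4100 = 49.50 / 0.4100 ≈ 120.73.

z_12 = 120.73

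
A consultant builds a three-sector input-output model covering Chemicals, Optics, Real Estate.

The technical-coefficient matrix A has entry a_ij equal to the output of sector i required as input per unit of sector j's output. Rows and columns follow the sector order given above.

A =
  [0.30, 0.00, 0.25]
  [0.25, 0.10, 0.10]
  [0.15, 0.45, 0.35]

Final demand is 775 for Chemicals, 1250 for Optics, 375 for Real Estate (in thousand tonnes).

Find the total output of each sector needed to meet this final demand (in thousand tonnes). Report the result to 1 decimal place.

I − A =
  [   0.70     0.00    -0.25]
  [  -0.25     0.90    -0.10]
  [  -0.15    -0.45     0.65]
Cofactors of I−A, C_ij = (−1)^(i+j)·(minor ij) (rows/columns in the sector order above):
  C_11 = (0.90)(0.65) − (-0.10)(-0.45) = 0.5400
  C_12 = −[(-0.25)(0.65) − (-0.10)(-0.15)] = 0.1775
  C_13 = (-0.25)(-0.45) − (0.90)(-0.15) = 0.2475
  C_21 = −[(0.00)(0.65) − (-0.25)(-0.45)] = 0.1125
  C_22 = (0.70)(0.65) − (-0.25)(-0.15) = 0.4175
  C_23 = −[(0.70)(-0.45) − (0.00)(-0.15)] = 0.3150
  C_31 = (0.00)(-0.10) − (-0.25)(0.90) = 0.2250
  C_32 = −[(0.70)(-0.10) − (-0.25)(-0.25)] = 0.1325
  C_33 = (0.70)(0.90) − (0.00)(-0.25) = 0.6300
det(I−A) = Σ_j (I−A)_1j·C_1j = (0.70)(0.5400) + (0.00)(0.1775) + (-0.25)(0.2475) = 0.316125
adj(I−A) = Cᵀ =
  [ 0.5400   0.1125   0.2250]
  [ 0.1775   0.4175   0.1325]
  [ 0.2475   0.3150   0.6300]
(I − A)⁻¹ = adj(I−A) / det(I−A) ≈
  [   1.7082     0.3559     0.7117]
  [   0.5615     1.3207     0.4191]
  [   0.7829     0.9964     1.9929]
x = (I − A)⁻¹ d = adj(I−A)·d / det(I−A), with det(I−A) = 0.316125:
  x_C = (0.5400·775 + 0.1125·1250 + 0.2250·375) / 0.316125 = 643.50 / 0.316125 ≈ 2035.6
  x_O = (0.1775·775 + 0.4175·1250 + 0.1325·375) / 0.316125 = 709.125 / 0.316125 ≈ 2243.2
  x_R = (0.2475·775 + 0.3150·1250 + 0.6300·375) / 0.316125 = 821.8125 / 0.316125 ≈ 2599.6

x_C = 2035.6, x_O = 2243.2, x_R = 2599.6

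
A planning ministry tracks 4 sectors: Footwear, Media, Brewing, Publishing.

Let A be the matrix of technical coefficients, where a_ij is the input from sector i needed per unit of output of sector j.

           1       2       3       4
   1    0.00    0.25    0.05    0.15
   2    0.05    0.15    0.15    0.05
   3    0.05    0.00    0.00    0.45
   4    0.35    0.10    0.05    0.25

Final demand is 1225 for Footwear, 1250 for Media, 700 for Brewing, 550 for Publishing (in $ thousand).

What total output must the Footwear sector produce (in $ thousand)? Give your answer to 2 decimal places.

I − A =
  [   1.00    -0.25    -0.05    -0.15]
  [  -0.05     0.85    -0.15    -0.05]
  [  -0.05     0.00     1.00    -0.45]
  [  -0.35    -0.10    -0.05     0.75]
Compute the cofactors C_ij = (−1)^(i+j)·(3×3 minor ij) of I−A; the adjugate is their transpose:
adj(I−A) = Cᵀ =
  [ 0.606625   0.199125   0.069000   0.176000]
  [ 0.083250   0.664875   0.110250   0.127125]
  [ 0.167750   0.094500   0.573375   0.383875]
  [ 0.305375   0.187875   0.085125   0.833500]
det(I−A) = Σ_j (I−A)_1j·C_1j = (1.00)(0.606625) + (-0.25)(0.083250) + (-0.05)(0.167750) + (-0.15)(0.305375) = 0.53161875
(I − A)⁻¹ = adj(I−A) / det(I−A) ≈
  [   1.1411     0.3746     0.1298     0.3311]
  [   0.1566     1.2507     0.2074     0.2391]
  [   0.3155     0.1778     1.0785     0.7221]
  [   0.5744     0.3534     0.1601     1.5679]
x = (I − A)⁻¹ d = adj(I−A)·d / det(I−A), with det(I−A) = 0.53161875:
  x_1 = (0.606625·1225 + 0.199125·1250 + 0.069000·700 + 0.176000·550) / 0.53161875 = 1137.121875 / 0.53161875 ≈ 2138.98
  x_2 = (0.083250·1225 + 0.664875·1250 + 0.110250·700 + 0.127125·550) / 0.53161875 = 1080.16875 / 0.53161875 ≈ 2031.85
  x_3 = (0.167750·1225 + 0.094500·1250 + 0.573375·700 + 0.383875·550) / 0.53161875 = 936.1125 / 0.53161875 ≈ 1760.87
  x_4 = (0.305375·1225 + 0.187875·1250 + 0.085125·700 + 0.833500·550) / 0.53161875 = 1126.940625 / 0.53161875 ≈ 2119.83

x_1 = 2138.98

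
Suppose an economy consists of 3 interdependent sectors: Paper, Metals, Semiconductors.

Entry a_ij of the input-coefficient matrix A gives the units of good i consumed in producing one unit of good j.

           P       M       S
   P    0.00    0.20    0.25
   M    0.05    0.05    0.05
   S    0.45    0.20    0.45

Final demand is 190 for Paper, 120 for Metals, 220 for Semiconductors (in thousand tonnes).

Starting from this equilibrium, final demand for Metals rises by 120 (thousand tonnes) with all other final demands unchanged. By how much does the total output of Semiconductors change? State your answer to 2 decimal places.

I − A =
  [   1.00    -0.20    -0.25]
  [  -0.05     0.95    -0.05]
  [  -0.45    -0.20     0.55]
Cofactors of I−A, C_ij = (−1)^(i+j)·(minor ij) (rows/columns in the sector order above):
  C_11 = (0.95)(0.55) − (-0.05)(-0.20) = 0.5125
  C_12 = −[(-0.05)(0.55) − (-0.05)(-0.45)] = 0.0500
  C_13 = (-0.05)(-0.20) − (0.95)(-0.45) = 0.4375
  C_21 = −[(-0.20)(0.55) − (-0.25)(-0.20)] = 0.1600
  C_22 = (1.00)(0.55) − (-0.25)(-0.45) = 0.4375
  C_23 = −[(1.00)(-0.20) − (-0.20)(-0.45)] = 0.2900
  C_31 = (-0.20)(-0.05) − (-0.25)(0.95) = 0.2475
  C_32 = −[(1.00)(-0.05) − (-0.25)(-0.05)] = 0.0625
  C_33 = (1.00)(0.95) − (-0.20)(-0.05) = 0.9400
det(I−A) = Σ_j (I−A)_1j·C_1j = (1.00)(0.5125) + (-0.20)(0.0500) + (-0.25)(0.4375) = 0.393125
adj(I−A) = Cᵀ =
  [ 0.5125   0.1600   0.2475]
  [ 0.0500   0.4375   0.0625]
  [ 0.4375   0.2900   0.9400]
(I − A)⁻¹ = adj(I−A) / det(I−A) ≈
  [   1.3037     0.4070     0.6296]
  [   0.1272     1.1129     0.1590]
  [   1.1129     0.7377     2.3911]
Δx = (I − A)⁻¹ Δd with Δd having +120 in the Metals component and 0 elsewhere.
So Δx_S = L_SM · (+120), where L_SM = adj(I−A)_SM / det(I−A) = 0.2900 / 0.393125.
Δx_S = 0.2900 × (+120) / 0.393125 = 34.80 / 0.393125 ≈ 88.52.

Δx_S = 88.52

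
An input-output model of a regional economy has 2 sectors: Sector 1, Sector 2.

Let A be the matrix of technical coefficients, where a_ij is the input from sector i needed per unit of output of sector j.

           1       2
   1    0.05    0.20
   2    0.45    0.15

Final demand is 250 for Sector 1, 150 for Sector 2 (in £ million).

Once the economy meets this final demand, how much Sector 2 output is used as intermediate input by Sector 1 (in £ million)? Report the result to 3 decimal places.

I − A =
  [   0.95    -0.20]
  [  -0.45     0.85]
det(I−A) = (0.95)(0.85) − (-0.20)(-0.45) = 0.7175
adj(I−A) = [[0.85, 0.20], [0.45, 0.95]]
(I − A)⁻¹ = adj(I−A) / det(I−A) ≈
  [   1.1847     0.2787]
  [   0.6272     1.3240]
First solve x = (I − A)⁻¹ d = adj(I−A)·d / det(I−A); in particular x_1 = (0.85·250 + 0.20·150) / 0.7175 = 242.50 / 0.7175 ≈ 337.97909.
Intermediate flow from 2 to 1: z_21 = a_21 · x_1 = 0.45 × 242.50 / 0.7175 = 109.125 / 0.7175 ≈ 152.091.

z_21 = 152.091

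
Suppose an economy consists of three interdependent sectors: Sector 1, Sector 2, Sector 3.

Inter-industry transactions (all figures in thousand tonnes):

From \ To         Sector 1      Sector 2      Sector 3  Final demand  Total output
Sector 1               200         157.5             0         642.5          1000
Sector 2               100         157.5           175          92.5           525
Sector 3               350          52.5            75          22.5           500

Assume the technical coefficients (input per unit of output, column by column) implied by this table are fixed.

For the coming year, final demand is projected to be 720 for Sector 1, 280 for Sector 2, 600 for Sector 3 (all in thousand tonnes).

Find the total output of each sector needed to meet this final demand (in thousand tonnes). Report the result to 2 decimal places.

Technical coefficients a_ij = z_ij / X_j:
  a_11 = 200/1000 = 0.20, a_21 = 100/1000 = 0.10, a_31 = 350/1000 = 0.35
  a_12 = 157.5/525 = 0.30, a_22 = 157.5/525 = 0.30, a_32 = 52.5/525 = 0.10
  a_13 = 0/500 = 0.00, a_23 = 175/500 = 0.35, a_33 = 75/500 = 0.15
I − A =
  [   0.80    -0.30     0.00]
  [  -0.10     0.70    -0.35]
  [  -0.35    -0.10     0.85]
Cofactors of I−A, C_ij = (−1)^(i+j)·(minor ij) (rows/columns in the sector order above):
  C_11 = (0.70)(0.85) − (-0.35)(-0.10) = 0.5600
  C_12 = −[(-0.10)(0.85) − (-0.35)(-0.35)] = 0.2075
  C_13 = (-0.10)(-0.10) − (0.70)(-0.35) = 0.2550
  C_21 = −[(-0.30)(0.85) − (0.00)(-0.10)] = 0.2550
  C_22 = (0.80)(0.85) − (0.00)(-0.35) = 0.6800
  C_23 = −[(0.80)(-0.10) − (-0.30)(-0.35)] = 0.1850
  C_31 = (-0.30)(-0.35) − (0.00)(0.70) = 0.1050
  C_32 = −[(0.80)(-0.35) − (0.00)(-0.10)] = 0.2800
  C_33 = (0.80)(0.70) − (-0.30)(-0.10) = 0.5300
det(I−A) = Σ_j (I−A)_1j·C_1j = (0.80)(0.5600) + (-0.30)(0.2075) + (0.00)(0.2550) = 0.38575
adj(I−A) = Cᵀ =
  [ 0.5600   0.2550   0.1050]
  [ 0.2075   0.6800   0.2800]
  [ 0.2550   0.1850   0.5300]
(I − A)⁻¹ = adj(I−A) / det(I−A) ≈
  [   1.4517     0.6610     0.2722]
  [   0.5379     1.7628     0.7259]
  [   0.6610     0.4796     1.3739]
x = (I − A)⁻¹ d = adj(I−A)·d / det(I−A), with det(I−A) = 0.38575:
  x_1 = (0.5600·720 + 0.2550·280 + 0.1050·600) / 0.38575 = 537.60 / 0.38575 ≈ 1393.65
  x_2 = (0.2075·720 + 0.6800·280 + 0.2800·600) / 0.38575 = 507.80 / 0.38575 ≈ 1316.40
  x_3 = (0.2550·720 + 0.1850·280 + 0.5300·600) / 0.38575 = 553.40 / 0.38575 ≈ 1434.61

x_1 = 1393.65, x_2 = 1316.40, x_3 = 1434.61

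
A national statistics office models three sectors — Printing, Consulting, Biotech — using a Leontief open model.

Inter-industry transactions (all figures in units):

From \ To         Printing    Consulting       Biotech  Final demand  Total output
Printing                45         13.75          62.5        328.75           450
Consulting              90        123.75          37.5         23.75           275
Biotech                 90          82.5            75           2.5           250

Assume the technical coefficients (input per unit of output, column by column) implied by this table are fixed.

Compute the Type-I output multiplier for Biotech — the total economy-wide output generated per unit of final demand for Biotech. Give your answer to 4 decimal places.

m_3 = 3.1961

Technical coefficients a_ij = z_ij / X_j:
  a_11 = 45/450 = 0.10, a_21 = 90/450 = 0.20, a_31 = 90/450 = 0.20
  a_12 = 13.75/275 = 0.05, a_22 = 123.75/275 = 0.45, a_32 = 82.5/275 = 0.30
  a_13 = 62.5/250 = 0.25, a_23 = 37.5/250 = 0.15, a_33 = 75/250 = 0.30
I − A =
  [   0.90    -0.05    -0.25]
  [  -0.20     0.55    -0.15]
  [  -0.20    -0.30     0.70]
Cofactors of I−A, C_ij = (−1)^(i+j)·(minor ij) (rows/columns in the sector order above):
  C_11 = (0.55)(0.70) − (-0.15)(-0.30) = 0.3400
  C_12 = −[(-0.20)(0.70) − (-0.15)(-0.20)] = 0.1700
  C_13 = (-0.20)(-0.30) − (0.55)(-0.20) = 0.1700
  C_21 = −[(-0.05)(0.70) − (-0.25)(-0.30)] = 0.1100
  C_22 = (0.90)(0.70) − (-0.25)(-0.20) = 0.5800
  C_23 = −[(0.90)(-0.30) − (-0.05)(-0.20)] = 0.2800
  C_31 = (-0.05)(-0.15) − (-0.25)(0.55) = 0.1450
  C_32 = −[(0.90)(-0.15) − (-0.25)(-0.20)] = 0.1850
  C_33 = (0.90)(0.55) − (-0.05)(-0.20) = 0.4850
det(I−A) = Σ_j (I−A)_1j·C_1j = (0.90)(0.3400) + (-0.05)(0.1700) + (-0.25)(0.1700) = 0.2550
adj(I−A) = Cᵀ =
  [ 0.3400   0.1100   0.1450]
  [ 0.1700   0.5800   0.1850]
  [ 0.1700   0.2800   0.4850]
(I − A)⁻¹ = adj(I−A) / det(I−A) ≈
  [   1.33333     0.43137     0.56863]
  [   0.66667     2.27451     0.72549]
  [   0.66667     1.09804     1.90196]
The output multiplier for sector j is the column-j sum of the Leontief inverse (I − A)⁻¹ = adj(I−A) / det(I−A).
Column 3 of adj(I−A): (0.1450, 0.1850, 0.4850); det(I−A) = 0.2550.
m_3 = (0.1450 + 0.1850 + 0.4850) / 0.2550 = 0.815 / 0.2550 ≈ 3.1961.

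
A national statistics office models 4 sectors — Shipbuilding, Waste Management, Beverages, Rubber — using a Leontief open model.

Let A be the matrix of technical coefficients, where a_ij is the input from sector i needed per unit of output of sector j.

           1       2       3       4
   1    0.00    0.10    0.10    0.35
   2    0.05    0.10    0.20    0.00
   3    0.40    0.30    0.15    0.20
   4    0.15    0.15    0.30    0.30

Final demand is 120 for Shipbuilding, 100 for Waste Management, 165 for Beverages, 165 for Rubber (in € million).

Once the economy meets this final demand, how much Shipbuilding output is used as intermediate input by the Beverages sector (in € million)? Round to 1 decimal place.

z_13 = 66.8

I − A =
  [   1.00    -0.10    -0.10    -0.35]
  [  -0.05     0.90    -0.20     0.00]
  [  -0.40    -0.30     0.85    -0.20]
  [  -0.15    -0.15    -0.30     0.70]
Compute the cofactors C_ij = (−1)^(i+j)·(3×3 minor ij) of I−A; the adjugate is their transpose:
adj(I−A) = Cᵀ =
  [ 0.433500   0.153625   0.182000   0.268750]
  [ 0.088750   0.417375   0.138250   0.083875]
  [ 0.291000   0.276250   0.576625   0.310250]
  [ 0.236625   0.240750   0.315750   0.655250]
det(I−A) = Σ_j (I−A)_1j·C_1j = (1.00)(0.433500) + (-0.10)(0.088750) + (-0.10)(0.291000) + (-0.35)(0.236625) = 0.31270625
(I − A)⁻¹ = adj(I−A) / det(I−A) ≈
  [   1.3863     0.4913     0.5820     0.8594]
  [   0.2838     1.3347     0.4421     0.2682]
  [   0.9306     0.8834     1.8440     0.9921]
  [   0.7567     0.7699     1.0097     2.0954]
First solve x = (I − A)⁻¹ d = adj(I−A)·d / det(I−A); in particular x_3 = (0.291000·120 + 0.276250·100 + 0.576625·165 + 0.310250·165) / 0.31270625 = 208.879375 / 0.31270625 ≈ 667.973.
Intermediate flow from 1 to 3: z_13 = a_13 · x_3 = 0.10 × 208.879375 / 0.31270625 = 20.8879375 / 0.31270625 ≈ 66.8.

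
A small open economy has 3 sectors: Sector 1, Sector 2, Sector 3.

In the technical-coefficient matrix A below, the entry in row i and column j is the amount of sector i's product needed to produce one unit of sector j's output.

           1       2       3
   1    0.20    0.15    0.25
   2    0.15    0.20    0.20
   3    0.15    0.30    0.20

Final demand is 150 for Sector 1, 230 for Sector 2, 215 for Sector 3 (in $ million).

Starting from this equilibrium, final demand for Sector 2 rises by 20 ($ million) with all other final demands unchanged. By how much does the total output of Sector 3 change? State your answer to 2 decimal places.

I − A =
  [   0.80    -0.15    -0.25]
  [  -0.15     0.80    -0.20]
  [  -0.15    -0.30     0.80]
Cofactors of I−A, C_ij = (−1)^(i+j)·(minor ij) (rows/columns in the sector order above):
  C_11 = (0.80)(0.80) − (-0.20)(-0.30) = 0.5800
  C_12 = −[(-0.15)(0.80) − (-0.20)(-0.15)] = 0.1500
  C_13 = (-0.15)(-0.30) − (0.80)(-0.15) = 0.1650
  C_21 = −[(-0.15)(0.80) − (-0.25)(-0.30)] = 0.1950
  C_22 = (0.80)(0.80) − (-0.25)(-0.15) = 0.6025
  C_23 = −[(0.80)(-0.30) − (-0.15)(-0.15)] = 0.2625
  C_31 = (-0.15)(-0.20) − (-0.25)(0.80) = 0.2300
  C_32 = −[(0.80)(-0.20) − (-0.25)(-0.15)] = 0.1975
  C_33 = (0.80)(0.80) − (-0.15)(-0.15) = 0.6175
det(I−A) = Σ_j (I−A)_1j·C_1j = (0.80)(0.5800) + (-0.15)(0.1500) + (-0.25)(0.1650) = 0.40025
adj(I−A) = Cᵀ =
  [ 0.5800   0.1950   0.2300]
  [ 0.1500   0.6025   0.1975]
  [ 0.1650   0.2625   0.6175]
(I − A)⁻¹ = adj(I−A) / det(I−A) ≈
  [   1.4491     0.4872     0.5746]
  [   0.3748     1.5053     0.4934]
  [   0.4122     0.6558     1.5428]
Δx = (I − A)⁻¹ Δd with Δd having +20 in the Sector 2 component and 0 elsewhere.
So Δx_3 = L_32 · (+20), where L_32 = adj(I−A)_32 / det(I−A) = 0.2625 / 0.40025.
Δx_3 = 0.2625 × (+20) / 0.40025 = 5.25 / 0.40025 ≈ 13.12.

Δx_3 = 13.12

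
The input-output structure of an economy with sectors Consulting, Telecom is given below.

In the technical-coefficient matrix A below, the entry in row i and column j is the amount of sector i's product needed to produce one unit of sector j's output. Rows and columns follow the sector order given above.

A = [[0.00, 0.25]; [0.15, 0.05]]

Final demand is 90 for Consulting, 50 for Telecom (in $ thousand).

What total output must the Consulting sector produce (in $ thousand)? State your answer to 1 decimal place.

I − A =
  [   1.00    -0.25]
  [  -0.15     0.95]
det(I−A) = (1.00)(0.95) − (-0.25)(-0.15) = 0.9125
adj(I−A) = [[0.95, 0.25], [0.15, 1.00]]
(I − A)⁻¹ = adj(I−A) / det(I−A) ≈
  [   1.0411     0.2740]
  [   0.1644     1.0959]
x = (I − A)⁻¹ d = adj(I−A)·d / det(I−A), with det(I−A) = 0.9125:
  x_1 = (0.95·90 + 0.25·50) / 0.9125 = 98.00 / 0.9125 ≈ 107.4
  x_2 = (0.15·90 + 1.00·50) / 0.9125 = 63.50 / 0.9125 ≈ 69.6

x_1 = 107.4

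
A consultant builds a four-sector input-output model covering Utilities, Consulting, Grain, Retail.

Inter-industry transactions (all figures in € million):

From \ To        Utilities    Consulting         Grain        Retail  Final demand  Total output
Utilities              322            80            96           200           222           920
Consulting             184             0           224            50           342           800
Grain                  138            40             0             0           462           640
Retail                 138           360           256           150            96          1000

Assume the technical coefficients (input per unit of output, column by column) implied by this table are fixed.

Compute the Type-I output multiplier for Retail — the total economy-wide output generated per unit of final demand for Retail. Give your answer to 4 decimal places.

Technical coefficients a_ij = z_ij / X_j:
  a_11 = 322/920 = 0.35, a_21 = 184/920 = 0.20, a_31 = 138/920 = 0.15, a_41 = 138/920 = 0.15
  a_12 = 80/800 = 0.10, a_22 = 0/800 = 0.00, a_32 = 40/800 = 0.05, a_42 = 360/800 = 0.45
  a_13 = 96/640 = 0.15, a_23 = 224/640 = 0.35, a_33 = 0/640 = 0.00, a_43 = 256/640 = 0.40
  a_14 = 200/1000 = 0.20, a_24 = 50/1000 = 0.05, a_34 = 0/1000 = 0.00, a_44 = 150/1000 = 0.15
I − A =
  [   0.65    -0.10    -0.15    -0.20]
  [  -0.20     1.00    -0.35    -0.05]
  [  -0.15    -0.05     1.00     0.00]
  [  -0.15    -0.45    -0.40     0.85]
Compute the cofactors C_ij = (−1)^(i+j)·(3×3 minor ij) of I−A; the adjugate is their transpose:
adj(I−A) = Cᵀ =
  [ 0.811625   0.185375   0.267375   0.201875]
  [ 0.225125   0.491375   0.238500   0.081875]
  [ 0.133000   0.052375   0.472125   0.034375]
  [ 0.325000   0.317500   0.395625   0.589375]
det(I−A) = Σ_j (I−A)_1j·C_1j = (0.65)(0.811625) + (-0.10)(0.225125) + (-0.15)(0.133000) + (-0.20)(0.325000) = 0.42009375
(I − A)⁻¹ = adj(I−A) / det(I−A) ≈
  [   1.93201     0.44127     0.63647     0.48055]
  [   0.53589     1.16968     0.56773     0.19490]
  [   0.31660     0.12467     1.12386     0.08183]
  [   0.77364     0.75578     0.94175     1.40296]
The output multiplier for sector j is the column-j sum of the Leontief inverse (I − A)⁻¹ = adj(I−A) / det(I−A).
Column 4 of adj(I−A): (0.201875, 0.081875, 0.034375, 0.589375); det(I−A) = 0.42009375.
m_4 = (0.201875 + 0.081875 + 0.034375 + 0.589375) / 0.42009375 = 0.9075 / 0.42009375 ≈ 2.1602.

m_4 = 2.1602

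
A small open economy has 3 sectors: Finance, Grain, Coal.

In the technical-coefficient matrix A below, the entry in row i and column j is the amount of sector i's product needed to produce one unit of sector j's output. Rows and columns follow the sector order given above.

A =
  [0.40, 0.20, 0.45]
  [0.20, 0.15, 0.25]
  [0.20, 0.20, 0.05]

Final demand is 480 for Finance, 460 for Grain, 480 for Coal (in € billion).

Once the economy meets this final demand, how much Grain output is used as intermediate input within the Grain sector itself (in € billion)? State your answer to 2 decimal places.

I − A =
  [   0.60    -0.20    -0.45]
  [  -0.20     0.85    -0.25]
  [  -0.20    -0.20     0.95]
Cofactors of I−A, C_ij = (−1)^(i+j)·(minor ij) (rows/columns in the sector order above):
  C_11 = (0.85)(0.95) − (-0.25)(-0.20) = 0.7575
  C_12 = −[(-0.20)(0.95) − (-0.25)(-0.20)] = 0.2400
  C_13 = (-0.20)(-0.20) − (0.85)(-0.20) = 0.2100
  C_21 = −[(-0.20)(0.95) − (-0.45)(-0.20)] = 0.2800
  C_22 = (0.60)(0.95) − (-0.45)(-0.20) = 0.4800
  C_23 = −[(0.60)(-0.20) − (-0.20)(-0.20)] = 0.1600
  C_31 = (-0.20)(-0.25) − (-0.45)(0.85) = 0.4325
  C_32 = −[(0.60)(-0.25) − (-0.45)(-0.20)] = 0.2400
  C_33 = (0.60)(0.85) − (-0.20)(-0.20) = 0.4700
det(I−A) = Σ_j (I−A)_1j·C_1j = (0.60)(0.7575) + (-0.20)(0.2400) + (-0.45)(0.2100) = 0.3120
adj(I−A) = Cᵀ =
  [ 0.7575   0.2800   0.4325]
  [ 0.2400   0.4800   0.2400]
  [ 0.2100   0.1600   0.4700]
(I − A)⁻¹ = adj(I−A) / det(I−A) ≈
  [   2.4279     0.8974     1.3862]
  [   0.7692     1.5385     0.7692]
  [   0.6731     0.5128     1.5064]
First solve x = (I − A)⁻¹ d = adj(I−A)·d / det(I−A); in particular x_G = (0.2400·480 + 0.4800·460 + 0.2400·480) / 0.3120 = 451.20 / 0.3120 ≈ 1446.1538.
Intermediate flow from G to G: z_GG = a_GG · x_G = 0.15 × 451.20 / 0.3120 = 67.68 / 0.3120 ≈ 216.92.

z_GG = 216.92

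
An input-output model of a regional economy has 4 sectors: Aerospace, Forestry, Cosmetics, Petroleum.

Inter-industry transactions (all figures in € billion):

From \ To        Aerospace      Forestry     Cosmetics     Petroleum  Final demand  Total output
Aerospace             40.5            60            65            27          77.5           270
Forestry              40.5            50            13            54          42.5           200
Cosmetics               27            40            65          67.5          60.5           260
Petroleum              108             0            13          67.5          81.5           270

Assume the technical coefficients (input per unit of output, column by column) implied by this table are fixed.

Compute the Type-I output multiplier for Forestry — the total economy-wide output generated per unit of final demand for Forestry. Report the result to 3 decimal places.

m_F = 3.834

Technical coefficients a_ij = z_ij / X_j:
  a_AA = 40.5/270 = 0.15, a_FA = 40.5/270 = 0.15, a_CA = 27/270 = 0.10, a_PA = 108/270 = 0.40
  a_AF = 60/200 = 0.30, a_FF = 50/200 = 0.25, a_CF = 40/200 = 0.20, a_PF = 0/200 = 0.00
  a_AC = 65/260 = 0.25, a_FC = 13/260 = 0.05, a_CC = 65/260 = 0.25, a_PC = 13/260 = 0.05
  a_AP = 27/270 = 0.10, a_FP = 54/270 = 0.20, a_CP = 67.5/270 = 0.25, a_PP = 67.5/270 = 0.25
I − A =
  [   0.85    -0.30    -0.25    -0.10]
  [  -0.15     0.75    -0.05    -0.20]
  [  -0.10    -0.20     0.75    -0.25]
  [  -0.40     0.00    -0.05     0.75]
Compute the cofactors C_ij = (−1)^(i+j)·(3×3 minor ij) of I−A; the adjugate is their transpose:
adj(I−A) = Cᵀ =
  [ 0.403000   0.203500   0.158625   0.160875]
  [ 0.152250   0.393250   0.087250   0.154250]
  [ 0.169750   0.172000   0.390375   0.198625]
  [ 0.226250   0.120000   0.110625   0.408125]
det(I−A) = Σ_j (I−A)_1j·C_1j = (0.85)(0.403000) + (-0.30)(0.152250) + (-0.25)(0.169750) + (-0.10)(0.226250) = 0.2318125
(I − A)⁻¹ = adj(I−A) / det(I−A) ≈
  [   1.7385     0.8779     0.6843     0.6940]
  [   0.6568     1.6964     0.3764     0.6654]
  [   0.7323     0.7420     1.6840     0.8568]
  [   0.9760     0.5177     0.4772     1.7606]
The output multiplier for sector j is the column-j sum of the Leontief inverse (I − A)⁻¹ = adj(I−A) / det(I−A).
Column F of adj(I−A): (0.203500, 0.393250, 0.172000, 0.120000); det(I−A) = 0.2318125.
m_F = (0.203500 + 0.393250 + 0.172000 + 0.120000) / 0.2318125 = 0.88875 / 0.2318125 ≈ 3.834.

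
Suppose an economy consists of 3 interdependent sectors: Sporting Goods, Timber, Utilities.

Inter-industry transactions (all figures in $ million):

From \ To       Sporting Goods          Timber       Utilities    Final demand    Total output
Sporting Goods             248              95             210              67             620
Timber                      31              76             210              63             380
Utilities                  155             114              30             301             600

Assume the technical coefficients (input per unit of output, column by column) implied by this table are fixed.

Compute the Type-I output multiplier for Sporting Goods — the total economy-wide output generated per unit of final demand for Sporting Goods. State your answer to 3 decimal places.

m_1 = 3.539

Technical coefficients a_ij = z_ij / X_j:
  a_11 = 248/620 = 0.40, a_21 = 31/620 = 0.05, a_31 = 155/620 = 0.25
  a_12 = 95/380 = 0.25, a_22 = 76/380 = 0.20, a_32 = 114/380 = 0.30
  a_13 = 210/600 = 0.35, a_23 = 210/600 = 0.35, a_33 = 30/600 = 0.05
I − A =
  [   0.60    -0.25    -0.35]
  [  -0.05     0.80    -0.35]
  [  -0.25    -0.30     0.95]
Cofactors of I−A, C_ij = (−1)^(i+j)·(minor ij) (rows/columns in the sector order above):
  C_11 = (0.80)(0.95) − (-0.35)(-0.30) = 0.6550
  C_12 = −[(-0.05)(0.95) − (-0.35)(-0.25)] = 0.1350
  C_13 = (-0.05)(-0.30) − (0.80)(-0.25) = 0.2150
  C_21 = −[(-0.25)(0.95) − (-0.35)(-0.30)] = 0.3425
  C_22 = (0.60)(0.95) − (-0.35)(-0.25) = 0.4825
  C_23 = −[(0.60)(-0.30) − (-0.25)(-0.25)] = 0.2425
  C_31 = (-0.25)(-0.35) − (-0.35)(0.80) = 0.3675
  C_32 = −[(0.60)(-0.35) − (-0.35)(-0.05)] = 0.2275
  C_33 = (0.60)(0.80) − (-0.25)(-0.05) = 0.4675
det(I−A) = Σ_j (I−A)_1j·C_1j = (0.60)(0.6550) + (-0.25)(0.1350) + (-0.35)(0.2150) = 0.2840
adj(I−A) = Cᵀ =
  [ 0.6550   0.3425   0.3675]
  [ 0.1350   0.4825   0.2275]
  [ 0.2150   0.2425   0.4675]
(I − A)⁻¹ = adj(I−A) / det(I−A) ≈
  [   2.3063     1.2060     1.2940]
  [   0.4754     1.6989     0.8011]
  [   0.7570     0.8539     1.6461]
The output multiplier for sector j is the column-j sum of the Leontief inverse (I − A)⁻¹ = adj(I−A) / det(I−A).
Column 1 of adj(I−A): (0.6550, 0.1350, 0.2150); det(I−A) = 0.2840.
m_1 = (0.6550 + 0.1350 + 0.2150) / 0.2840 = 1.005 / 0.2840 ≈ 3.539.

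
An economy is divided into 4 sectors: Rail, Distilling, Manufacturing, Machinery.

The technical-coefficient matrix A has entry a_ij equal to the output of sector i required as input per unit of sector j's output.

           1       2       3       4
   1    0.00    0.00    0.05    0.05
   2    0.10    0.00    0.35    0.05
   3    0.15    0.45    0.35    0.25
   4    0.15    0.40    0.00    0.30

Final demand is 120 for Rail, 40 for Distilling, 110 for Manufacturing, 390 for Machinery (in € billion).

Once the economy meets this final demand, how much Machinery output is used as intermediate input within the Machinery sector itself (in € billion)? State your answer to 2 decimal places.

I − A =
  [   1.00     0.00    -0.05    -0.05]
  [  -0.10     1.00    -0.35    -0.05]
  [  -0.15    -0.45     0.65    -0.25]
  [  -0.15    -0.40     0.00     0.70]
Compute the cofactors C_ij = (−1)^(i+j)·(3×3 minor ij) of I−A; the adjugate is their transpose:
adj(I−A) = Cᵀ =
  [ 0.296750   0.033750   0.041000   0.038250]
  [ 0.100250   0.443000   0.246250   0.126750]
  [ 0.184375   0.414625   0.670500   0.282250]
  [ 0.120875   0.260375   0.149500   0.482750]
det(I−A) = Σ_j (I−A)_1j·C_1j = (1.00)(0.296750) + (0.00)(0.100250) + (-0.05)(0.184375) + (-0.05)(0.120875) = 0.2814875
(I − A)⁻¹ = adj(I−A) / det(I−A) ≈
  [   1.0542     0.1199     0.1457     0.1359]
  [   0.3561     1.5738     0.8748     0.4503]
  [   0.6550     1.4730     2.3820     1.0027]
  [   0.4294     0.9250     0.5311     1.7150]
First solve x = (I − A)⁻¹ d = adj(I−A)·d / det(I−A); in particular x_4 = (0.120875·120 + 0.260375·40 + 0.149500·110 + 0.482750·390) / 0.2814875 = 229.6375 / 0.2814875 ≈ 815.8000.
Intermediate flow from 4 to 4: z_44 = a_44 · x_4 = 0.30 × 229.6375 / 0.2814875 = 68.89125 / 0.2814875 ≈ 244.74.

z_44 = 244.74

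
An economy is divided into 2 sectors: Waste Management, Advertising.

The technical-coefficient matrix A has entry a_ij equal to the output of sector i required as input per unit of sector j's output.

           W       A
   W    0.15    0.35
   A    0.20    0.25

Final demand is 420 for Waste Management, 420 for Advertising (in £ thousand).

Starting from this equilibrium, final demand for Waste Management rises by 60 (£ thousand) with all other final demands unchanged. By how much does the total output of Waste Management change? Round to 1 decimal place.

Δx_W = 79.3

I − A =
  [   0.85    -0.35]
  [  -0.20     0.75]
det(I−A) = (0.85)(0.75) − (-0.35)(-0.20) = 0.5675
adj(I−A) = [[0.75, 0.35], [0.20, 0.85]]
(I − A)⁻¹ = adj(I−A) / det(I−A) ≈
  [   1.3216     0.6167]
  [   0.3524     1.4978]
Δx = (I − A)⁻¹ Δd with Δd having +60 in the Waste Management component and 0 elsewhere.
So Δx_W = L_WW · (+60), where L_WW = adj(I−A)_WW / det(I−A) = 0.75 / 0.5675.
Δx_W = 0.75 × (+60) / 0.5675 = 45.00 / 0.5675 ≈ 79.3.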